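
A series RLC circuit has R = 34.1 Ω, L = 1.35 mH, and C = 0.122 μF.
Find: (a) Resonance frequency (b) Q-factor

Step 1 — Resonance condition Im(Z)=0 gives ω₀ = 1/√(LC).
Step 2 — ω₀ = 1/√(0.00135·1.22e-07) = 7.792e+04 rad/s.
Step 3 — f₀ = ω₀/(2π) = 1.24e+04 Hz.
Step 4 — Series Q: Q = ω₀L/R = 7.792e+04·0.00135/34.1 = 3.085.

(a) f₀ = 1.24e+04 Hz  (b) Q = 3.085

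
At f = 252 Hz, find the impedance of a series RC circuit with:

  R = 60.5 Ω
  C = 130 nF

Step 1 — Angular frequency: ω = 2π·f = 2π·252 = 1583 rad/s.
Step 2 — Component impedances:
  R: Z = R = 60.5 Ω
  C: Z = 1/(jωC) = -j/(ω·C) = 0 - j4858 Ω
Step 3 — Series combination: Z_total = R + C = 60.5 - j4858 Ω = 4859∠-89.3° Ω.

Z = 60.5 - j4858 Ω = 4859∠-89.3° Ω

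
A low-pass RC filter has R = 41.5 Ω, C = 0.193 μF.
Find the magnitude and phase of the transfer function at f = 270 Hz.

Step 1 — Angular frequency: ω = 2π·270 = 1696 rad/s.
Step 2 — Transfer function: H(jω) = 1/(1 + jωRC).
Step 3 — Denominator: 1 + jωRC = 1 + j·1696·41.5·1.93e-07 = 1 + j0.01359.
Step 4 — H = 0.9998 - j0.01359.
Step 5 — Magnitude: |H| = 0.9999 (-0.0 dB); phase: φ = -0.8°.

|H| = 0.9999 (-0.0 dB), φ = -0.8°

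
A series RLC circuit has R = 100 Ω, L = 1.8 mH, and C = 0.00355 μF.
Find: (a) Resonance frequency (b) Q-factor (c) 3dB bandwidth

Step 1 — Resonance condition Im(Z)=0 gives ω₀ = 1/√(LC).
Step 2 — ω₀ = 1/√(0.0018·3.55e-09) = 3.956e+05 rad/s.
Step 3 — f₀ = ω₀/(2π) = 6.296e+04 Hz.
Step 4 — Series Q: Q = ω₀L/R = 3.956e+05·0.0018/100 = 7.121.
Step 5 — 3dB bandwidth: Δω = ω₀/Q = 5.556e+04 rad/s; BW = Δω/(2π) = 8842 Hz.

(a) f₀ = 6.296e+04 Hz  (b) Q = 7.121  (c) BW = 8842 Hz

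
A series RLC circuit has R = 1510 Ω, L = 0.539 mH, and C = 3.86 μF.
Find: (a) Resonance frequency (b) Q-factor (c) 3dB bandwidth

Step 1 — Resonance: ω₀ = 1/√(LC) = 1/√(0.000539·3.86e-06) = 2.192e+04 rad/s.
Step 2 — f₀ = ω₀/(2π) = 3489 Hz.
Step 3 — Series Q: Q = ω₀L/R = 2.192e+04·0.000539/1510 = 0.007826.
Step 4 — Bandwidth: Δω = ω₀/Q = 2.801e+06 rad/s; BW = Δω/(2π) = 4.459e+05 Hz.

(a) f₀ = 3489 Hz  (b) Q = 0.007826  (c) BW = 4.459e+05 Hz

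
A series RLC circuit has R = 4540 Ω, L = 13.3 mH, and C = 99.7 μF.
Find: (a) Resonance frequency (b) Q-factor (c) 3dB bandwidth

Step 1 — Resonance condition Im(Z)=0 gives ω₀ = 1/√(LC).
Step 2 — ω₀ = 1/√(0.0133·9.97e-05) = 868.4 rad/s.
Step 3 — f₀ = ω₀/(2π) = 138.2 Hz.
Step 4 — Series Q: Q = ω₀L/R = 868.4·0.0133/4540 = 0.002544.
Step 5 — 3dB bandwidth: Δω = ω₀/Q = 3.414e+05 rad/s; BW = Δω/(2π) = 5.433e+04 Hz.

(a) f₀ = 138.2 Hz  (b) Q = 0.002544  (c) BW = 5.433e+04 Hz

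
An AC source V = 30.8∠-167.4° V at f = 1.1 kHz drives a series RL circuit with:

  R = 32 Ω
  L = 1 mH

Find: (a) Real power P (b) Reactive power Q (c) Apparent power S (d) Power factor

Step 1 — Angular frequency: ω = 2π·f = 2π·1100 = 6912 rad/s.
Step 2 — Component impedances:
  R: Z = R = 32 Ω
  L: Z = jωL = j·6912·0.001 = 0 + j6.912 Ω
Step 3 — Series combination: Z_total = R + L = 32 + j6.912 Ω = 32.74∠12.2° Ω.
Step 4 — Source phasor: V = 30.8∠-167.4° V = -30.06 - j6.719 V.
Step 5 — Current: I = V / Z = -0.9408 - j0.006769 A = 0.9408∠-179.6° A.
Step 6 — Complex power: S = V·I* = 28.32 + j6.117 VA.
Step 7 — Real power: P = Re(S) = 28.32 W.
Step 8 — Reactive power: Q = Im(S) = 6.117 VAR.
Step 9 — Apparent power: |S| = 28.98 VA.
Step 10 — Power factor: PF = P/|S| = 0.9775 (lagging).

(a) P = 28.32 W  (b) Q = 6.117 VAR  (c) S = 28.98 VA  (d) PF = 0.9775 (lagging)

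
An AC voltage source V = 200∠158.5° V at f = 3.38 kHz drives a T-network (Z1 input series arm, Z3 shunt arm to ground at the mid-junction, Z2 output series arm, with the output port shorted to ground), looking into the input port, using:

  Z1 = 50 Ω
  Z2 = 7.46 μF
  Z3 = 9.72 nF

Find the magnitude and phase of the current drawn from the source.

Step 1 — Angular frequency: ω = 2π·f = 2π·3380 = 2.124e+04 rad/s.
Step 2 — Component impedances:
  Z1: Z = R = 50 Ω
  Z2: Z = 1/(jωC) = -j/(ω·C) = 0 - j6.312 Ω
  Z3: Z = 1/(jωC) = -j/(ω·C) = 0 - j4844 Ω
Step 3 — With the output port shorted to ground, the output series arm Z2 runs from the junction to ground; the shunt arm Z3 also runs from the junction to ground. They appear in parallel: Z3 || Z2 = 0 - j6.304 Ω.
Step 4 — Series with input arm Z1: Z_in = Z1 + (Z3 || Z2) = 50 - j6.304 Ω = 50.4∠-7.2° Ω.
Step 5 — Source phasor: V = 200∠158.5° V = -186.1 + j73.3 V.
Step 6 — Ohm's law: I = V / Z_total = (-186.1 + j73.3) / (50 - j6.304) = -3.845 + j0.9812 A.
Step 7 — Convert to polar: |I| = 3.969 A, ∠I = 165.7°.

I = 3.969∠165.7° A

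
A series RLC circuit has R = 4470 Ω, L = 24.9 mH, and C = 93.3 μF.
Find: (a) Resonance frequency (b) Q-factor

Step 1 — Resonance condition Im(Z)=0 gives ω₀ = 1/√(LC).
Step 2 — ω₀ = 1/√(0.0249·9.33e-05) = 656.1 rad/s.
Step 3 — f₀ = ω₀/(2π) = 104.4 Hz.
Step 4 — Series Q: Q = ω₀L/R = 656.1·0.0249/4470 = 0.003655.

(a) f₀ = 104.4 Hz  (b) Q = 0.003655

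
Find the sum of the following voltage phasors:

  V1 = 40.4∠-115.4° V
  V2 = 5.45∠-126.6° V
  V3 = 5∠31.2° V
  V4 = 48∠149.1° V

Step 1 — Convert each phasor to rectangular form:
  V1 = 40.4·(cos(-115.4°) + j·sin(-115.4°)) = -17.33 - j36.49 V
  V2 = 5.45·(cos(-126.6°) + j·sin(-126.6°)) = -3.249 - j4.375 V
  V3 = 5·(cos(31.2°) + j·sin(31.2°)) = 4.277 + j2.59 V
  V4 = 48·(cos(149.1°) + j·sin(149.1°)) = -41.19 + j24.65 V
Step 2 — Sum components: V_total = -57.49 - j13.63 V.
Step 3 — Convert to polar: |V_total| = 59.08 V, ∠V_total = -166.7°.

V_total = 59.08∠-166.7° V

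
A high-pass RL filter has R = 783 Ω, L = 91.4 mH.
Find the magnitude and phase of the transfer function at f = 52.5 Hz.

Step 1 — Angular frequency: ω = 2π·52.5 = 329.9 rad/s.
Step 2 — Transfer function: H(jω) = jωL/(R + jωL).
Step 3 — Numerator jωL = j·30.15; denominator R + jωL = 783 + j30.15.
Step 4 — H = 0.00148 + j0.03845.
Step 5 — Magnitude: |H| = 0.03848 (-28.3 dB); phase: φ = 87.8°.

|H| = 0.03848 (-28.3 dB), φ = 87.8°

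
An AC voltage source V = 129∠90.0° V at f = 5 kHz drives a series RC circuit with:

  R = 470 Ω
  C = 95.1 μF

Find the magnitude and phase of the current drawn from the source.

Step 1 — Angular frequency: ω = 2π·f = 2π·5000 = 3.142e+04 rad/s.
Step 2 — Component impedances:
  R: Z = R = 470 Ω
  C: Z = 1/(jωC) = -j/(ω·C) = 0 - j0.3347 Ω
Step 3 — Series combination: Z_total = R + C = 470 - j0.3347 Ω = 470∠-0.0° Ω.
Step 4 — Source phasor: V = 129∠90.0° V = 0 + j129 V.
Step 5 — Ohm's law: I = V / Z_total = (0 + j129) / (470 - j0.3347) = -0.0001955 + j0.2745 A.
Step 6 — Convert to polar: |I| = 0.2745 A, ∠I = 90.0°.

I = 0.2745∠90.0° A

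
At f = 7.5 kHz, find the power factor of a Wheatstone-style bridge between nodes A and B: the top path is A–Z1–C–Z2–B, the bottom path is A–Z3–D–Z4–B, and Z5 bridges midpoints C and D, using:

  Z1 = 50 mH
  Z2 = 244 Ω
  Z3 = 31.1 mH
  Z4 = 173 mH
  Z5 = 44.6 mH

Step 1 — Angular frequency: ω = 2π·f = 2π·7500 = 4.712e+04 rad/s.
Step 2 — Component impedances:
  Z1: Z = jωL = j·4.712e+04·0.05 = 0 + j2356 Ω
  Z2: Z = R = 244 Ω
  Z3: Z = jωL = j·4.712e+04·0.0311 = 0 + j1466 Ω
  Z4: Z = jωL = j·4.712e+04·0.173 = 0 + j8152 Ω
  Z5: Z = jωL = j·4.712e+04·0.0446 = 0 + j2102 Ω
Step 3 — Bridge requires nodal analysis (the Z5 bridge couples midpoints C and D, so the two paths cannot be reduced to a simple series/parallel combination). Setting node B to ground and injecting 1 A at node A, the 3-node admittance system at A, C, D solves to V_A = Z_AB = 202.8 + j1351 Ω = 1366∠81.5° Ω.
Step 4 — Power factor: PF = cos(φ) = Re(Z)/|Z| = 202.8/1366 = 0.1485.
Step 5 — Type: Im(Z) = 1351 ⇒ lagging (phase φ = 81.5°).

PF = 0.1485 (lagging, φ = 81.5°)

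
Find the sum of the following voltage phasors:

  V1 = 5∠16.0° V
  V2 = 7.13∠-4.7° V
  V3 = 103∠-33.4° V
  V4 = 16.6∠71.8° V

Step 1 — Convert each phasor to rectangular form:
  V1 = 5·(cos(16.0°) + j·sin(16.0°)) = 4.806 + j1.378 V
  V2 = 7.13·(cos(-4.7°) + j·sin(-4.7°)) = 7.106 - j0.5842 V
  V3 = 103·(cos(-33.4°) + j·sin(-33.4°)) = 85.99 - j56.7 V
  V4 = 16.6·(cos(71.8°) + j·sin(71.8°)) = 5.185 + j15.77 V
Step 2 — Sum components: V_total = 103.1 - j40.14 V.
Step 3 — Convert to polar: |V_total| = 110.6 V, ∠V_total = -21.3°.

V_total = 110.6∠-21.3° V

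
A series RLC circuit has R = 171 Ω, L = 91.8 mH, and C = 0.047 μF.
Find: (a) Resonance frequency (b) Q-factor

Step 1 — Resonance condition Im(Z)=0 gives ω₀ = 1/√(LC).
Step 2 — ω₀ = 1/√(0.0918·4.7e-08) = 1.522e+04 rad/s.
Step 3 — f₀ = ω₀/(2π) = 2423 Hz.
Step 4 — Series Q: Q = ω₀L/R = 1.522e+04·0.0918/171 = 8.173.

(a) f₀ = 2423 Hz  (b) Q = 8.173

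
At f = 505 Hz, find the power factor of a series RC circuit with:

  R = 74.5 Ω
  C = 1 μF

Step 1 — Angular frequency: ω = 2π·f = 2π·505 = 3173 rad/s.
Step 2 — Component impedances:
  R: Z = R = 74.5 Ω
  C: Z = 1/(jωC) = -j/(ω·C) = 0 - j315.2 Ω
Step 3 — Series combination: Z_total = R + C = 74.5 - j315.2 Ω = 323.8∠-76.7° Ω.
Step 4 — Power factor: PF = cos(φ) = Re(Z)/|Z| = 74.5/323.844 = 0.23.
Step 5 — Type: Im(Z) = -315.2 ⇒ leading (phase φ = -76.7°).

PF = 0.23 (leading, φ = -76.7°)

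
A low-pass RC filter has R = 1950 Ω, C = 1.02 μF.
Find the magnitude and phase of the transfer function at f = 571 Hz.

Step 1 — Angular frequency: ω = 2π·571 = 3588 rad/s.
Step 2 — Transfer function: H(jω) = 1/(1 + jωRC).
Step 3 — Denominator: 1 + jωRC = 1 + j·3588·1950·1.02e-06 = 1 + j7.136.
Step 4 — H = 0.01926 - j0.1374.
Step 5 — Magnitude: |H| = 0.1388 (-17.2 dB); phase: φ = -82.0°.

|H| = 0.1388 (-17.2 dB), φ = -82.0°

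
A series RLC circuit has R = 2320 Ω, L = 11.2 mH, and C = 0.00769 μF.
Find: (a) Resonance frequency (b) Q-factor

Step 1 — Resonance condition Im(Z)=0 gives ω₀ = 1/√(LC).
Step 2 — ω₀ = 1/√(0.0112·7.69e-09) = 1.078e+05 rad/s.
Step 3 — f₀ = ω₀/(2π) = 1.715e+04 Hz.
Step 4 — Series Q: Q = ω₀L/R = 1.078e+05·0.0112/2320 = 0.5202.

(a) f₀ = 1.715e+04 Hz  (b) Q = 0.5202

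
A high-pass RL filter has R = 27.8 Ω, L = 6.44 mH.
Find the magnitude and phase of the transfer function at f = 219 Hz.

Step 1 — Angular frequency: ω = 2π·219 = 1376 rad/s.
Step 2 — Transfer function: H(jω) = jωL/(R + jωL).
Step 3 — Numerator jωL = j·8.862; denominator R + jωL = 27.8 + j8.862.
Step 4 — H = 0.09224 + j0.2894.
Step 5 — Magnitude: |H| = 0.3037 (-10.4 dB); phase: φ = 72.3°.

|H| = 0.3037 (-10.4 dB), φ = 72.3°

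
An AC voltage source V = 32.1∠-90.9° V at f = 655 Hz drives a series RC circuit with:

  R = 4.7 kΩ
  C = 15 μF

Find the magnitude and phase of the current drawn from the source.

Step 1 — Angular frequency: ω = 2π·f = 2π·655 = 4115 rad/s.
Step 2 — Component impedances:
  R: Z = R = 4700 Ω
  C: Z = 1/(jωC) = -j/(ω·C) = 0 - j16.2 Ω
Step 3 — Series combination: Z_total = R + C = 4700 - j16.2 Ω = 4700∠-0.2° Ω.
Step 4 — Source phasor: V = 32.1∠-90.9° V = -0.5042 - j32.1 V.
Step 5 — Ohm's law: I = V / Z_total = (-0.5042 - j32.1) / (4700 - j16.2) = -8.374e-05 - j0.006829 A.
Step 6 — Convert to polar: |I| = 0.00683 A, ∠I = -90.7°.

I = 0.00683∠-90.7° A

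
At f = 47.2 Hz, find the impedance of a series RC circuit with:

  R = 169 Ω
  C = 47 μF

Step 1 — Angular frequency: ω = 2π·f = 2π·47.2 = 296.6 rad/s.
Step 2 — Component impedances:
  R: Z = R = 169 Ω
  C: Z = 1/(jωC) = -j/(ω·C) = 0 - j71.74 Ω
Step 3 — Series combination: Z_total = R + C = 169 - j71.74 Ω = 183.6∠-23.0° Ω.

Z = 169 - j71.74 Ω = 183.6∠-23.0° Ω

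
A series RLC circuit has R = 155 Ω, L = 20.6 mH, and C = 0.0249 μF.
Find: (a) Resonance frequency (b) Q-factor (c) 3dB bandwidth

Step 1 — Resonance: ω₀ = 1/√(LC) = 1/√(0.0206·2.49e-08) = 4.415e+04 rad/s.
Step 2 — f₀ = ω₀/(2π) = 7027 Hz.
Step 3 — Series Q: Q = ω₀L/R = 4.415e+04·0.0206/155 = 5.868.
Step 4 — Bandwidth: Δω = ω₀/Q = 7524 rad/s; BW = Δω/(2π) = 1198 Hz.

(a) f₀ = 7027 Hz  (b) Q = 5.868  (c) BW = 1198 Hz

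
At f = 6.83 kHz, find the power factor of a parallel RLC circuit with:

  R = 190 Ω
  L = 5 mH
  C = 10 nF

Step 1 — Angular frequency: ω = 2π·f = 2π·6830 = 4.291e+04 rad/s.
Step 2 — Component impedances:
  R: Z = R = 190 Ω
  L: Z = jωL = j·4.291e+04·0.005 = 0 + j214.6 Ω
  C: Z = 1/(jωC) = -j/(ω·C) = 0 - j2330 Ω
Step 3 — Parallel combination: 1/Z_total = 1/R + 1/L + 1/C; Z_total = 115.4 + j92.78 Ω = 148.1∠38.8° Ω.
Step 4 — Power factor: PF = cos(φ) = Re(Z)/|Z| = 115.41/148.08 = 0.7794.
Step 5 — Type: Im(Z) = 92.78 ⇒ lagging (phase φ = 38.8°).

PF = 0.7794 (lagging, φ = 38.8°)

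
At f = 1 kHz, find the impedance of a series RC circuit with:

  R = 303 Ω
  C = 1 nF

Step 1 — Angular frequency: ω = 2π·f = 2π·1000 = 6283 rad/s.
Step 2 — Component impedances:
  R: Z = R = 303 Ω
  C: Z = 1/(jωC) = -j/(ω·C) = 0 - j1.592e+05 Ω
Step 3 — Series combination: Z_total = R + C = 303 - j1.592e+05 Ω = 1.592e+05∠-89.9° Ω.

Z = 303 - j1.592e+05 Ω = 1.592e+05∠-89.9° Ω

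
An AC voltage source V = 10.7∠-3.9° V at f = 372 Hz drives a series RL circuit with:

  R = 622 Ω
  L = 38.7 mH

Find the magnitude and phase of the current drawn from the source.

Step 1 — Angular frequency: ω = 2π·f = 2π·372 = 2337 rad/s.
Step 2 — Component impedances:
  R: Z = R = 622 Ω
  L: Z = jωL = j·2337·0.0387 = 0 + j90.46 Ω
Step 3 — Series combination: Z_total = R + L = 622 + j90.46 Ω = 628.5∠8.3° Ω.
Step 4 — Source phasor: V = 10.7∠-3.9° V = 10.68 - j0.7278 V.
Step 5 — Ohm's law: I = V / Z_total = (10.68 - j0.7278) / (622 + j90.46) = 0.01664 - j0.00359 A.
Step 6 — Convert to polar: |I| = 0.01702 A, ∠I = -12.2°.

I = 0.01702∠-12.2° A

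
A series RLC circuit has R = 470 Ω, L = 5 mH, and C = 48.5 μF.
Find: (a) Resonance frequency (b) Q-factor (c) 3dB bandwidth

Step 1 — Resonance: ω₀ = 1/√(LC) = 1/√(0.005·4.85e-05) = 2031 rad/s.
Step 2 — f₀ = ω₀/(2π) = 323.2 Hz.
Step 3 — Series Q: Q = ω₀L/R = 2031·0.005/470 = 0.0216.
Step 4 — Bandwidth: Δω = ω₀/Q = 9.4e+04 rad/s; BW = Δω/(2π) = 1.496e+04 Hz.

(a) f₀ = 323.2 Hz  (b) Q = 0.0216  (c) BW = 1.496e+04 Hz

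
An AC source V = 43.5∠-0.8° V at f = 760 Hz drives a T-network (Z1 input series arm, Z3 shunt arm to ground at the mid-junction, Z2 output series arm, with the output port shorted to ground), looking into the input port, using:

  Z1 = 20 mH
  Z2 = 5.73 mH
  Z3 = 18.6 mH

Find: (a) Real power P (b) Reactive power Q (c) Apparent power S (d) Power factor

Step 1 — Angular frequency: ω = 2π·f = 2π·760 = 4775 rad/s.
Step 2 — Component impedances:
  Z1: Z = jωL = j·4775·0.02 = 0 + j95.5 Ω
  Z2: Z = jωL = j·4775·0.00573 = 0 + j27.36 Ω
  Z3: Z = jωL = j·4775·0.0186 = 0 + j88.82 Ω
Step 3 — With the output port shorted to ground, the output series arm Z2 runs from the junction to ground; the shunt arm Z3 also runs from the junction to ground. They appear in parallel: Z3 || Z2 = 0 + j20.92 Ω.
Step 4 — Series with input arm Z1: Z_in = Z1 + (Z3 || Z2) = 0 + j116.4 Ω = 116.4∠90.0° Ω.
Step 5 — Source phasor: V = 43.5∠-0.8° V = 43.5 - j0.6074 V.
Step 6 — Current: I = V / Z = -0.005217 - j0.3736 A = 0.3736∠-90.8° A.
Step 7 — Complex power: S = V·I* = 0 + j16.25 VA.
Step 8 — Real power: P = Re(S) = 0 W.
Step 9 — Reactive power: Q = Im(S) = 16.25 VAR.
Step 10 — Apparent power: |S| = 16.25 VA.
Step 11 — Power factor: PF = P/|S| = 0 (lagging).

(a) P = 0 W  (b) Q = 16.25 VAR  (c) S = 16.25 VA  (d) PF = 0 (lagging)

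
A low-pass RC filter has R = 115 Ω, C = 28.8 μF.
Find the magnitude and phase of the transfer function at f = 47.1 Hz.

Step 1 — Angular frequency: ω = 2π·47.1 = 295.9 rad/s.
Step 2 — Transfer function: H(jω) = 1/(1 + jωRC).
Step 3 — Denominator: 1 + jωRC = 1 + j·295.9·115·2.88e-05 = 1 + j0.9801.
Step 4 — H = 0.51 - j0.4999.
Step 5 — Magnitude: |H| = 0.7142 (-2.9 dB); phase: φ = -44.4°.

|H| = 0.7142 (-2.9 dB), φ = -44.4°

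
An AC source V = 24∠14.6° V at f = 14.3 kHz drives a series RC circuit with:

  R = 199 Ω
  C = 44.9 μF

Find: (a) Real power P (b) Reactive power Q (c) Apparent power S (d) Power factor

Step 1 — Angular frequency: ω = 2π·f = 2π·1.43e+04 = 8.985e+04 rad/s.
Step 2 — Component impedances:
  R: Z = R = 199 Ω
  C: Z = 1/(jωC) = -j/(ω·C) = 0 - j0.2479 Ω
Step 3 — Series combination: Z_total = R + C = 199 - j0.2479 Ω = 199∠-0.1° Ω.
Step 4 — Source phasor: V = 24∠14.6° V = 23.23 + j6.05 V.
Step 5 — Current: I = V / Z = 0.1167 + j0.03055 A = 0.1206∠14.7° A.
Step 6 — Complex power: S = V·I* = 2.894 - j0.003605 VA.
Step 7 — Real power: P = Re(S) = 2.894 W.
Step 8 — Reactive power: Q = Im(S) = -0.003605 VAR.
Step 9 — Apparent power: |S| = 2.894 VA.
Step 10 — Power factor: PF = P/|S| = 1 (leading).

(a) P = 2.894 W  (b) Q = -0.003605 VAR  (c) S = 2.894 VA  (d) PF = 1 (leading)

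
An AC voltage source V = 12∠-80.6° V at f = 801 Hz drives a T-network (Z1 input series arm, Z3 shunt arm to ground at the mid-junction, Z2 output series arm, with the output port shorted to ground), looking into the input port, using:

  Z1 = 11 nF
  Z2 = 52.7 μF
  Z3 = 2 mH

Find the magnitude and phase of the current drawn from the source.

Step 1 — Angular frequency: ω = 2π·f = 2π·801 = 5033 rad/s.
Step 2 — Component impedances:
  Z1: Z = 1/(jωC) = -j/(ω·C) = 0 - j1.806e+04 Ω
  Z2: Z = 1/(jωC) = -j/(ω·C) = 0 - j3.77 Ω
  Z3: Z = jωL = j·5033·0.002 = 0 + j10.07 Ω
Step 3 — With the output port shorted to ground, the output series arm Z2 runs from the junction to ground; the shunt arm Z3 also runs from the junction to ground. They appear in parallel: Z3 || Z2 = 0 - j6.028 Ω.
Step 4 — Series with input arm Z1: Z_in = Z1 + (Z3 || Z2) = 0 - j1.807e+04 Ω = 1.807e+04∠-90.0° Ω.
Step 5 — Source phasor: V = 12∠-80.6° V = 1.96 - j11.84 V.
Step 6 — Ohm's law: I = V / Z_total = (1.96 - j11.84) / (0 - j1.807e+04) = 0.0006552 + j0.0001085 A.
Step 7 — Convert to polar: |I| = 0.0006641 A, ∠I = 9.4°.

I = 0.0006641∠9.4° A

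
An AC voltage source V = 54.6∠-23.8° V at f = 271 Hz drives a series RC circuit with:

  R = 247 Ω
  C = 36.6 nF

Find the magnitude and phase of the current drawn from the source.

Step 1 — Angular frequency: ω = 2π·f = 2π·271 = 1703 rad/s.
Step 2 — Component impedances:
  R: Z = R = 247 Ω
  C: Z = 1/(jωC) = -j/(ω·C) = 0 - j1.605e+04 Ω
Step 3 — Series combination: Z_total = R + C = 247 - j1.605e+04 Ω = 1.605e+04∠-89.1° Ω.
Step 4 — Source phasor: V = 54.6∠-23.8° V = 49.96 - j22.03 V.
Step 5 — Ohm's law: I = V / Z_total = (49.96 - j22.03) / (247 - j1.605e+04) = 0.001421 + j0.003091 A.
Step 6 — Convert to polar: |I| = 0.003402 A, ∠I = 65.3°.

I = 0.003402∠65.3° A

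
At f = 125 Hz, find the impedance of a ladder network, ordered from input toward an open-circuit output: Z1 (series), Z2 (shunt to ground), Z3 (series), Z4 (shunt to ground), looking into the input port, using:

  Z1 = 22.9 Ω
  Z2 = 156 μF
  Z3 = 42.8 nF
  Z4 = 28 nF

Step 1 — Angular frequency: ω = 2π·f = 2π·125 = 785.4 rad/s.
Step 2 — Component impedances:
  Z1: Z = R = 22.9 Ω
  Z2: Z = 1/(jωC) = -j/(ω·C) = 0 - j8.162 Ω
  Z3: Z = 1/(jωC) = -j/(ω·C) = 0 - j2.975e+04 Ω
  Z4: Z = 1/(jωC) = -j/(ω·C) = 0 - j4.547e+04 Ω
Step 3 — Ladder network (open output): work backward from the far end, alternating series and parallel combinations. Z_in = 22.9 - j8.161 Ω = 24.31∠-19.6° Ω.

Z = 22.9 - j8.161 Ω = 24.31∠-19.6° Ω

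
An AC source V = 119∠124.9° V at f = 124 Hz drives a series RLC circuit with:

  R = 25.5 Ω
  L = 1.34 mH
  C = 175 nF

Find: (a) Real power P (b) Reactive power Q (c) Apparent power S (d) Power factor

Step 1 — Angular frequency: ω = 2π·f = 2π·124 = 779.1 rad/s.
Step 2 — Component impedances:
  R: Z = R = 25.5 Ω
  L: Z = jωL = j·779.1·0.00134 = 0 + j1.044 Ω
  C: Z = 1/(jωC) = -j/(ω·C) = 0 - j7334 Ω
Step 3 — Series combination: Z_total = R + L + C = 25.5 - j7333 Ω = 7333∠-89.8° Ω.
Step 4 — Source phasor: V = 119∠124.9° V = -68.09 + j97.6 V.
Step 5 — Current: I = V / Z = -0.01334 - j0.009238 A = 0.01623∠-145.3° A.
Step 6 — Complex power: S = V·I* = 0.006715 - j1.931 VA.
Step 7 — Real power: P = Re(S) = 0.006715 W.
Step 8 — Reactive power: Q = Im(S) = -1.931 VAR.
Step 9 — Apparent power: |S| = 1.931 VA.
Step 10 — Power factor: PF = P/|S| = 0.003477 (leading).

(a) P = 0.006715 W  (b) Q = -1.931 VAR  (c) S = 1.931 VA  (d) PF = 0.003477 (leading)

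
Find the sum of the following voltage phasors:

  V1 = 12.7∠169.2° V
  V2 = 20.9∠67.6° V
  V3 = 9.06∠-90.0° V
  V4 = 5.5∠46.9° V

Step 1 — Convert each phasor to rectangular form:
  V1 = 12.7·(cos(169.2°) + j·sin(169.2°)) = -12.48 + j2.38 V
  V2 = 20.9·(cos(67.6°) + j·sin(67.6°)) = 7.964 + j19.32 V
  V3 = 9.06·(cos(-90.0°) + j·sin(-90.0°)) = 0 - j9.06 V
  V4 = 5.5·(cos(46.9°) + j·sin(46.9°)) = 3.758 + j4.016 V
Step 2 — Sum components: V_total = -0.7527 + j16.66 V.
Step 3 — Convert to polar: |V_total| = 16.68 V, ∠V_total = 92.6°.

V_total = 16.68∠92.6° V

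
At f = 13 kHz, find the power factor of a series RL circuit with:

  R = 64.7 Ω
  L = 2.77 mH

Step 1 — Angular frequency: ω = 2π·f = 2π·1.3e+04 = 8.168e+04 rad/s.
Step 2 — Component impedances:
  R: Z = R = 64.7 Ω
  L: Z = jωL = j·8.168e+04·0.00277 = 0 + j226.3 Ω
Step 3 — Series combination: Z_total = R + L = 64.7 + j226.3 Ω = 235.3∠74.0° Ω.
Step 4 — Power factor: PF = cos(φ) = Re(Z)/|Z| = 64.7/235.33 = 0.2749.
Step 5 — Type: Im(Z) = 226.3 ⇒ lagging (phase φ = 74.0°).

PF = 0.2749 (lagging, φ = 74.0°)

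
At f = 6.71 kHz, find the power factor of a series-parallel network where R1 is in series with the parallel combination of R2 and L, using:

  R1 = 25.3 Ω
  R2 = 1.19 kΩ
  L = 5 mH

Step 1 — Angular frequency: ω = 2π·f = 2π·6710 = 4.216e+04 rad/s.
Step 2 — Component impedances:
  R1: Z = R = 25.3 Ω
  R2: Z = R = 1190 Ω
  L: Z = jωL = j·4.216e+04·0.005 = 0 + j210.8 Ω
Step 3 — Parallel branch: R2 || L = 1/(1/R2 + 1/L) = 36.21 + j204.4 Ω.
Step 4 — Series with R1: Z_total = R1 + (R2 || L) = 61.51 + j204.4 Ω = 213.4∠73.3° Ω.
Step 5 — Power factor: PF = cos(φ) = Re(Z)/|Z| = 61.51/213.4 = 0.2882.
Step 6 — Type: Im(Z) = 204.4 ⇒ lagging (phase φ = 73.3°).

PF = 0.2882 (lagging, φ = 73.3°)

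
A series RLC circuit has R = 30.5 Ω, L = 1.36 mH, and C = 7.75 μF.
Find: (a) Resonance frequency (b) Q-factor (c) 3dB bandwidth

Step 1 — Resonance: ω₀ = 1/√(LC) = 1/√(0.00136·7.75e-06) = 9740 rad/s.
Step 2 — f₀ = ω₀/(2π) = 1550 Hz.
Step 3 — Series Q: Q = ω₀L/R = 9740·0.00136/30.5 = 0.4343.
Step 4 — Bandwidth: Δω = ω₀/Q = 2.243e+04 rad/s; BW = Δω/(2π) = 3569 Hz.

(a) f₀ = 1550 Hz  (b) Q = 0.4343  (c) BW = 3569 Hz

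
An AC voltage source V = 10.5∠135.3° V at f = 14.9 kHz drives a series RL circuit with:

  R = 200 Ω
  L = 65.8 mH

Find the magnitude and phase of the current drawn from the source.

Step 1 — Angular frequency: ω = 2π·f = 2π·1.49e+04 = 9.362e+04 rad/s.
Step 2 — Component impedances:
  R: Z = R = 200 Ω
  L: Z = jωL = j·9.362e+04·0.0658 = 0 + j6160 Ω
Step 3 — Series combination: Z_total = R + L = 200 + j6160 Ω = 6163∠88.1° Ω.
Step 4 — Source phasor: V = 10.5∠135.3° V = -7.463 + j7.386 V.
Step 5 — Ohm's law: I = V / Z_total = (-7.463 + j7.386) / (200 + j6160) = 0.001158 + j0.001249 A.
Step 6 — Convert to polar: |I| = 0.001704 A, ∠I = 47.2°.

I = 0.001704∠47.2° A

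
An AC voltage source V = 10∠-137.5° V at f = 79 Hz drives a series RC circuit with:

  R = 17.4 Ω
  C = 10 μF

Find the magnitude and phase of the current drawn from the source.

Step 1 — Angular frequency: ω = 2π·f = 2π·79 = 496.4 rad/s.
Step 2 — Component impedances:
  R: Z = R = 17.4 Ω
  C: Z = 1/(jωC) = -j/(ω·C) = 0 - j201.5 Ω
Step 3 — Series combination: Z_total = R + C = 17.4 - j201.5 Ω = 202.2∠-85.1° Ω.
Step 4 — Source phasor: V = 10∠-137.5° V = -7.373 - j6.756 V.
Step 5 — Ohm's law: I = V / Z_total = (-7.373 - j6.756) / (17.4 - j201.5) = 0.03015 - j0.0392 A.
Step 6 — Convert to polar: |I| = 0.04945 A, ∠I = -52.4°.

I = 0.04945∠-52.4° A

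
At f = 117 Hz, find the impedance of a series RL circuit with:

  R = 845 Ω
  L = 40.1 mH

Step 1 — Angular frequency: ω = 2π·f = 2π·117 = 735.1 rad/s.
Step 2 — Component impedances:
  R: Z = R = 845 Ω
  L: Z = jωL = j·735.1·0.0401 = 0 + j29.48 Ω
Step 3 — Series combination: Z_total = R + L = 845 + j29.48 Ω = 845.5∠2.0° Ω.

Z = 845 + j29.48 Ω = 845.5∠2.0° Ω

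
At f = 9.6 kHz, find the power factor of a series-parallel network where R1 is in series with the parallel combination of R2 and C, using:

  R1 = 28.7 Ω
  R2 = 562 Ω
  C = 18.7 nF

Step 1 — Angular frequency: ω = 2π·f = 2π·9600 = 6.032e+04 rad/s.
Step 2 — Component impedances:
  R1: Z = R = 28.7 Ω
  R2: Z = R = 562 Ω
  C: Z = 1/(jωC) = -j/(ω·C) = 0 - j886.6 Ω
Step 3 — Parallel branch: R2 || C = 1/(1/R2 + 1/C) = 400.9 - j254.1 Ω.
Step 4 — Series with R1: Z_total = R1 + (R2 || C) = 429.6 - j254.1 Ω = 499.1∠-30.6° Ω.
Step 5 — Power factor: PF = cos(φ) = Re(Z)/|Z| = 429.6/499.1 = 0.8607.
Step 6 — Type: Im(Z) = -254.1 ⇒ leading (phase φ = -30.6°).

PF = 0.8607 (leading, φ = -30.6°)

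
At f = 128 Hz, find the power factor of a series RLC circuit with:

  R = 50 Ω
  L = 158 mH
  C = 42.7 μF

Step 1 — Angular frequency: ω = 2π·f = 2π·128 = 804.2 rad/s.
Step 2 — Component impedances:
  R: Z = R = 50 Ω
  L: Z = jωL = j·804.2·0.158 = 0 + j127.1 Ω
  C: Z = 1/(jωC) = -j/(ω·C) = 0 - j29.12 Ω
Step 3 — Series combination: Z_total = R + L + C = 50 + j97.95 Ω = 110∠63.0° Ω.
Step 4 — Power factor: PF = cos(φ) = Re(Z)/|Z| = 50/109.98 = 0.4546.
Step 5 — Type: Im(Z) = 97.95 ⇒ lagging (phase φ = 63.0°).

PF = 0.4546 (lagging, φ = 63.0°)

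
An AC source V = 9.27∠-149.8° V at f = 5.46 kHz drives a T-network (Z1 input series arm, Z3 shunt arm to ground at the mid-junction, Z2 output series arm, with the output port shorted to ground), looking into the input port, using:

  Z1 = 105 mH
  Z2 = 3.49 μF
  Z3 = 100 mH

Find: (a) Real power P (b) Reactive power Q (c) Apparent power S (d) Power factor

Step 1 — Angular frequency: ω = 2π·f = 2π·5460 = 3.431e+04 rad/s.
Step 2 — Component impedances:
  Z1: Z = jωL = j·3.431e+04·0.105 = 0 + j3602 Ω
  Z2: Z = 1/(jωC) = -j/(ω·C) = 0 - j8.352 Ω
  Z3: Z = jωL = j·3.431e+04·0.1 = 0 + j3431 Ω
Step 3 — With the output port shorted to ground, the output series arm Z2 runs from the junction to ground; the shunt arm Z3 also runs from the junction to ground. They appear in parallel: Z3 || Z2 = 0 - j8.373 Ω.
Step 4 — Series with input arm Z1: Z_in = Z1 + (Z3 || Z2) = 0 + j3594 Ω = 3594∠90.0° Ω.
Step 5 — Source phasor: V = 9.27∠-149.8° V = -8.012 - j4.663 V.
Step 6 — Current: I = V / Z = -0.001298 + j0.002229 A = 0.002579∠120.2° A.
Step 7 — Complex power: S = V·I* = 0 + j0.02391 VA.
Step 8 — Real power: P = Re(S) = 0 W.
Step 9 — Reactive power: Q = Im(S) = 0.02391 VAR.
Step 10 — Apparent power: |S| = 0.02391 VA.
Step 11 — Power factor: PF = P/|S| = 0 (lagging).

(a) P = 0 W  (b) Q = 0.02391 VAR  (c) S = 0.02391 VA  (d) PF = 0 (lagging)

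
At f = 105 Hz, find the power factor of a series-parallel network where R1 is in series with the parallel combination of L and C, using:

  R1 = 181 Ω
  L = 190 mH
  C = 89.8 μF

Step 1 — Angular frequency: ω = 2π·f = 2π·105 = 659.7 rad/s.
Step 2 — Component impedances:
  R1: Z = R = 181 Ω
  L: Z = jωL = j·659.7·0.19 = 0 + j125.3 Ω
  C: Z = 1/(jωC) = -j/(ω·C) = 0 - j16.88 Ω
Step 3 — Parallel branch: L || C = 1/(1/L + 1/C) = 0 - j19.51 Ω.
Step 4 — Series with R1: Z_total = R1 + (L || C) = 181 - j19.51 Ω = 182∠-6.2° Ω.
Step 5 — Power factor: PF = cos(φ) = Re(Z)/|Z| = 181/182.05 = 0.9942.
Step 6 — Type: Im(Z) = -19.51 ⇒ leading (phase φ = -6.2°).

PF = 0.9942 (leading, φ = -6.2°)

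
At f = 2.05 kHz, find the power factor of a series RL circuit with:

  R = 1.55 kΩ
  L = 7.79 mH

Step 1 — Angular frequency: ω = 2π·f = 2π·2050 = 1.288e+04 rad/s.
Step 2 — Component impedances:
  R: Z = R = 1550 Ω
  L: Z = jωL = j·1.288e+04·0.00779 = 0 + j100.3 Ω
Step 3 — Series combination: Z_total = R + L = 1550 + j100.3 Ω = 1553∠3.7° Ω.
Step 4 — Power factor: PF = cos(φ) = Re(Z)/|Z| = 1550/1553.2 = 0.9979.
Step 5 — Type: Im(Z) = 100.3 ⇒ lagging (phase φ = 3.7°).

PF = 0.9979 (lagging, φ = 3.7°)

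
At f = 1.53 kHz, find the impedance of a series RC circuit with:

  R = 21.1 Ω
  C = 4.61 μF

Step 1 — Angular frequency: ω = 2π·f = 2π·1530 = 9613 rad/s.
Step 2 — Component impedances:
  R: Z = R = 21.1 Ω
  C: Z = 1/(jωC) = -j/(ω·C) = 0 - j22.56 Ω
Step 3 — Series combination: Z_total = R + C = 21.1 - j22.56 Ω = 30.89∠-46.9° Ω.

Z = 21.1 - j22.56 Ω = 30.89∠-46.9° Ω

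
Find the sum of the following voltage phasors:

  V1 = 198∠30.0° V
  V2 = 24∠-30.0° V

Step 1 — Convert each phasor to rectangular form:
  V1 = 198·(cos(30.0°) + j·sin(30.0°)) = 171.5 + j99 V
  V2 = 24·(cos(-30.0°) + j·sin(-30.0°)) = 20.78 - j12 V
Step 2 — Sum components: V_total = 192.3 + j87 V.
Step 3 — Convert to polar: |V_total| = 211 V, ∠V_total = 24.3°.

V_total = 211∠24.3° V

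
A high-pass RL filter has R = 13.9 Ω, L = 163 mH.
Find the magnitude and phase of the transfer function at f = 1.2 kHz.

Step 1 — Angular frequency: ω = 2π·1200 = 7540 rad/s.
Step 2 — Transfer function: H(jω) = jωL/(R + jωL).
Step 3 — Numerator jωL = j·1229; denominator R + jωL = 13.9 + j1229.
Step 4 — H = 0.9999 + j0.01131.
Step 5 — Magnitude: |H| = 0.9999 (-0.0 dB); phase: φ = 0.6°.

|H| = 0.9999 (-0.0 dB), φ = 0.6°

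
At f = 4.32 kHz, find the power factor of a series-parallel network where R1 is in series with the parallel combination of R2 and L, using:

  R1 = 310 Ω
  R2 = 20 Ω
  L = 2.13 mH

Step 1 — Angular frequency: ω = 2π·f = 2π·4320 = 2.714e+04 rad/s.
Step 2 — Component impedances:
  R1: Z = R = 310 Ω
  R2: Z = R = 20 Ω
  L: Z = jωL = j·2.714e+04·0.00213 = 0 + j57.82 Ω
Step 3 — Parallel branch: R2 || L = 1/(1/R2 + 1/L) = 17.86 + j6.179 Ω.
Step 4 — Series with R1: Z_total = R1 + (R2 || L) = 327.9 + j6.179 Ω = 327.9∠1.1° Ω.
Step 5 — Power factor: PF = cos(φ) = Re(Z)/|Z| = 327.86/327.92 = 0.9998.
Step 6 — Type: Im(Z) = 6.179 ⇒ lagging (phase φ = 1.1°).

PF = 0.9998 (lagging, φ = 1.1°)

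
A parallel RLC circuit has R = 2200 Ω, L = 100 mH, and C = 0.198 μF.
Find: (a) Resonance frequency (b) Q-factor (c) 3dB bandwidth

Step 1 — Resonance: ω₀ = 1/√(LC) = 1/√(0.1·1.98e-07) = 7107 rad/s.
Step 2 — f₀ = ω₀/(2π) = 1131 Hz.
Step 3 — Parallel Q: Q = R/(ω₀L) = 2200/(7107·0.1) = 3.096.
Step 4 — Bandwidth: Δω = ω₀/Q = 2296 rad/s; BW = Δω/(2π) = 365.4 Hz.

(a) f₀ = 1131 Hz  (b) Q = 3.096  (c) BW = 365.4 Hz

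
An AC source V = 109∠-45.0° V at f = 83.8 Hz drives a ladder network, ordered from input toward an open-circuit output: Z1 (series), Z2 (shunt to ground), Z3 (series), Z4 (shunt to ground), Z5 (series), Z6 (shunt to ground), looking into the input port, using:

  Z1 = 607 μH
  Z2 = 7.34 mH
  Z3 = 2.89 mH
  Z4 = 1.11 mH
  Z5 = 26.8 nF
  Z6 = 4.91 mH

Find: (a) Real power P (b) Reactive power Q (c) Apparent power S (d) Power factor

Step 1 — Angular frequency: ω = 2π·f = 2π·83.8 = 526.5 rad/s.
Step 2 — Component impedances:
  Z1: Z = jωL = j·526.5·0.000607 = 0 + j0.3196 Ω
  Z2: Z = jωL = j·526.5·0.00734 = 0 + j3.865 Ω
  Z3: Z = jωL = j·526.5·0.00289 = 0 + j1.522 Ω
  Z4: Z = jωL = j·526.5·0.00111 = 0 + j0.5844 Ω
  Z5: Z = 1/(jωC) = -j/(ω·C) = 0 - j7.087e+04 Ω
  Z6: Z = jωL = j·526.5·0.00491 = 0 + j2.585 Ω
Step 3 — Ladder network (open output): work backward from the far end, alternating series and parallel combinations. Z_in = 0 + j1.683 Ω = 1.683∠90.0° Ω.
Step 4 — Source phasor: V = 109∠-45.0° V = 77.07 - j77.07 V.
Step 5 — Current: I = V / Z = -45.8 - j45.8 A = 64.77∠-135.0° A.
Step 6 — Complex power: S = V·I* = 0 + j7060 VA.
Step 7 — Real power: P = Re(S) = 0 W.
Step 8 — Reactive power: Q = Im(S) = 7060 VAR.
Step 9 — Apparent power: |S| = 7060 VA.
Step 10 — Power factor: PF = P/|S| = 0 (lagging).

(a) P = 0 W  (b) Q = 7060 VAR  (c) S = 7060 VA  (d) PF = 0 (lagging)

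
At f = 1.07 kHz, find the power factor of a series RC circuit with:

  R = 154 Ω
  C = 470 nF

Step 1 — Angular frequency: ω = 2π·f = 2π·1070 = 6723 rad/s.
Step 2 — Component impedances:
  R: Z = R = 154 Ω
  C: Z = 1/(jωC) = -j/(ω·C) = 0 - j316.5 Ω
Step 3 — Series combination: Z_total = R + C = 154 - j316.5 Ω = 352∠-64.1° Ω.
Step 4 — Power factor: PF = cos(φ) = Re(Z)/|Z| = 154/351.95 = 0.4376.
Step 5 — Type: Im(Z) = -316.5 ⇒ leading (phase φ = -64.1°).

PF = 0.4376 (leading, φ = -64.1°)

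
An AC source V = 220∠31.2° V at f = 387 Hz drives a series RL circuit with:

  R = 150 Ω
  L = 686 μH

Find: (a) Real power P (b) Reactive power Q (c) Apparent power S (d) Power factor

Step 1 — Angular frequency: ω = 2π·f = 2π·387 = 2432 rad/s.
Step 2 — Component impedances:
  R: Z = R = 150 Ω
  L: Z = jωL = j·2432·0.000686 = 0 + j1.668 Ω
Step 3 — Series combination: Z_total = R + L = 150 + j1.668 Ω = 150∠0.6° Ω.
Step 4 — Source phasor: V = 220∠31.2° V = 188.2 + j114 V.
Step 5 — Current: I = V / Z = 1.263 + j0.7457 A = 1.467∠30.6° A.
Step 6 — Complex power: S = V·I* = 322.6 + j3.588 VA.
Step 7 — Real power: P = Re(S) = 322.6 W.
Step 8 — Reactive power: Q = Im(S) = 3.588 VAR.
Step 9 — Apparent power: |S| = 322.6 VA.
Step 10 — Power factor: PF = P/|S| = 0.9999 (lagging).

(a) P = 322.6 W  (b) Q = 3.588 VAR  (c) S = 322.6 VA  (d) PF = 0.9999 (lagging)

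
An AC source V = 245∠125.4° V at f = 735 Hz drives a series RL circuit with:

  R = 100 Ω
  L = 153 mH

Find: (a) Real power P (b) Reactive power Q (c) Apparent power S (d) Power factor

Step 1 — Angular frequency: ω = 2π·f = 2π·735 = 4618 rad/s.
Step 2 — Component impedances:
  R: Z = R = 100 Ω
  L: Z = jωL = j·4618·0.153 = 0 + j706.6 Ω
Step 3 — Series combination: Z_total = R + L = 100 + j706.6 Ω = 713.6∠81.9° Ω.
Step 4 — Source phasor: V = 245∠125.4° V = -141.9 + j199.7 V.
Step 5 — Current: I = V / Z = 0.2492 + j0.2361 A = 0.3433∠43.5° A.
Step 6 — Complex power: S = V·I* = 11.79 + j83.28 VA.
Step 7 — Real power: P = Re(S) = 11.79 W.
Step 8 — Reactive power: Q = Im(S) = 83.28 VAR.
Step 9 — Apparent power: |S| = 84.11 VA.
Step 10 — Power factor: PF = P/|S| = 0.1401 (lagging).

(a) P = 11.79 W  (b) Q = 83.28 VAR  (c) S = 84.11 VA  (d) PF = 0.1401 (lagging)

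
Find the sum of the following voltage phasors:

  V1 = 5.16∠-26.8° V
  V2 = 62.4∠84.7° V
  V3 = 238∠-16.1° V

Step 1 — Convert each phasor to rectangular form:
  V1 = 5.16·(cos(-26.8°) + j·sin(-26.8°)) = 4.606 - j2.327 V
  V2 = 62.4·(cos(84.7°) + j·sin(84.7°)) = 5.764 + j62.13 V
  V3 = 238·(cos(-16.1°) + j·sin(-16.1°)) = 228.7 - j66 V
Step 2 — Sum components: V_total = 239 - j6.194 V.
Step 3 — Convert to polar: |V_total| = 239.1 V, ∠V_total = -1.5°.

V_total = 239.1∠-1.5° V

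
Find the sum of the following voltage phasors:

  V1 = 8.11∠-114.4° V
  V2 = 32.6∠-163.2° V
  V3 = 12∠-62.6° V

Step 1 — Convert each phasor to rectangular form:
  V1 = 8.11·(cos(-114.4°) + j·sin(-114.4°)) = -3.35 - j7.386 V
  V2 = 32.6·(cos(-163.2°) + j·sin(-163.2°)) = -31.21 - j9.422 V
  V3 = 12·(cos(-62.6°) + j·sin(-62.6°)) = 5.522 - j10.65 V
Step 2 — Sum components: V_total = -29.04 - j27.46 V.
Step 3 — Convert to polar: |V_total| = 39.97 V, ∠V_total = -136.6°.

V_total = 39.97∠-136.6° V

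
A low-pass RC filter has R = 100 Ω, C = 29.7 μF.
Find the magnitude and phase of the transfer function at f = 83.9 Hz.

Step 1 — Angular frequency: ω = 2π·83.9 = 527.2 rad/s.
Step 2 — Transfer function: H(jω) = 1/(1 + jωRC).
Step 3 — Denominator: 1 + jωRC = 1 + j·527.2·100·2.97e-05 = 1 + j1.566.
Step 4 — H = 0.2897 - j0.4536.
Step 5 — Magnitude: |H| = 0.5383 (-5.4 dB); phase: φ = -57.4°.

|H| = 0.5383 (-5.4 dB), φ = -57.4°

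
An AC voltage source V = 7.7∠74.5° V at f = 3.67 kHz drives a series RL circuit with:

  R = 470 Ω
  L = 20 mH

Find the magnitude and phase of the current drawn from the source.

Step 1 — Angular frequency: ω = 2π·f = 2π·3670 = 2.306e+04 rad/s.
Step 2 — Component impedances:
  R: Z = R = 470 Ω
  L: Z = jωL = j·2.306e+04·0.02 = 0 + j461.2 Ω
Step 3 — Series combination: Z_total = R + L = 470 + j461.2 Ω = 658.5∠44.5° Ω.
Step 4 — Source phasor: V = 7.7∠74.5° V = 2.058 + j7.42 V.
Step 5 — Ohm's law: I = V / Z_total = (2.058 + j7.42) / (470 + j461.2) = 0.01012 + j0.005854 A.
Step 6 — Convert to polar: |I| = 0.01169 A, ∠I = 30.0°.

I = 0.01169∠30.0° A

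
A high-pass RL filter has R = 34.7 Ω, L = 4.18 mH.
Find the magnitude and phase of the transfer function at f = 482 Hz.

Step 1 — Angular frequency: ω = 2π·482 = 3028 rad/s.
Step 2 — Transfer function: H(jω) = jωL/(R + jωL).
Step 3 — Numerator jωL = j·12.66; denominator R + jωL = 34.7 + j12.66.
Step 4 — H = 0.1175 + j0.322.
Step 5 — Magnitude: |H| = 0.3427 (-9.3 dB); phase: φ = 70.0°.

|H| = 0.3427 (-9.3 dB), φ = 70.0°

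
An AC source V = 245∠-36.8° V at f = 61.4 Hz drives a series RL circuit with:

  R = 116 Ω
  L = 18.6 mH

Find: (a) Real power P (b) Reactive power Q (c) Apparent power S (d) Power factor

Step 1 — Angular frequency: ω = 2π·f = 2π·61.4 = 385.8 rad/s.
Step 2 — Component impedances:
  R: Z = R = 116 Ω
  L: Z = jωL = j·385.8·0.0186 = 0 + j7.176 Ω
Step 3 — Series combination: Z_total = R + L = 116 + j7.176 Ω = 116.2∠3.5° Ω.
Step 4 — Source phasor: V = 245∠-36.8° V = 196.2 - j146.8 V.
Step 5 — Current: I = V / Z = 1.607 - j1.365 A = 2.108∠-40.3° A.
Step 6 — Complex power: S = V·I* = 515.5 + j31.89 VA.
Step 7 — Real power: P = Re(S) = 515.5 W.
Step 8 — Reactive power: Q = Im(S) = 31.89 VAR.
Step 9 — Apparent power: |S| = 516.5 VA.
Step 10 — Power factor: PF = P/|S| = 0.9981 (lagging).

(a) P = 515.5 W  (b) Q = 31.89 VAR  (c) S = 516.5 VA  (d) PF = 0.9981 (lagging)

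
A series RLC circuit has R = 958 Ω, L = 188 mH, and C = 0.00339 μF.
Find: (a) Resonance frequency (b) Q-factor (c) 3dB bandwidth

Step 1 — Resonance: ω₀ = 1/√(LC) = 1/√(0.188·3.39e-09) = 3.961e+04 rad/s.
Step 2 — f₀ = ω₀/(2π) = 6304 Hz.
Step 3 — Series Q: Q = ω₀L/R = 3.961e+04·0.188/958 = 7.773.
Step 4 — Bandwidth: Δω = ω₀/Q = 5096 rad/s; BW = Δω/(2π) = 811 Hz.

(a) f₀ = 6304 Hz  (b) Q = 7.773  (c) BW = 811 Hz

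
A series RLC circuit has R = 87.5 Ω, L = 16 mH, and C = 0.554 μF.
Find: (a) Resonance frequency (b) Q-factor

Step 1 — Resonance condition Im(Z)=0 gives ω₀ = 1/√(LC).
Step 2 — ω₀ = 1/√(0.016·5.54e-07) = 1.062e+04 rad/s.
Step 3 — f₀ = ω₀/(2π) = 1690 Hz.
Step 4 — Series Q: Q = ω₀L/R = 1.062e+04·0.016/87.5 = 1.942.

(a) f₀ = 1690 Hz  (b) Q = 1.942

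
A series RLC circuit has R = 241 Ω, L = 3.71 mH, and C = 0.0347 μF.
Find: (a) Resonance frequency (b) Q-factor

Step 1 — Resonance condition Im(Z)=0 gives ω₀ = 1/√(LC).
Step 2 — ω₀ = 1/√(0.00371·3.47e-08) = 8.813e+04 rad/s.
Step 3 — f₀ = ω₀/(2π) = 1.403e+04 Hz.
Step 4 — Series Q: Q = ω₀L/R = 8.813e+04·0.00371/241 = 1.357.

(a) f₀ = 1.403e+04 Hz  (b) Q = 1.357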